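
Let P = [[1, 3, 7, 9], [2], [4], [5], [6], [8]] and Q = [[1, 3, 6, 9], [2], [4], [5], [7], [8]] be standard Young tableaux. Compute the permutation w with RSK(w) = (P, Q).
8 2 6 5 4 7 3 1 9

Reverse RSK: for i = n, n-1, ..., 1, locate i in Q, remove the corresponding corner cell from P, and reverse-bump its entry up through P; the value ejected from row 1 is w(i).

So w = 8 2 6 5 4 7 3 1 9.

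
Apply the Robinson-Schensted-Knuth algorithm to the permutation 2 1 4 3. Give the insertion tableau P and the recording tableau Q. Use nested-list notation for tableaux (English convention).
P = [[1, 3], [2, 4]], Q = [[1, 3], [2, 4]]

Insert each entry of the permutation into P by Schensted row insertion, recording in Q the position of each new cell.

Insert 2: appended to row 1. P = [[2]], Q = [[1]].
Insert 1: 1 bumps 2 from row 1; 2 starts row 2. P = [[1], [2]], Q = [[1], [2]].
Insert 4: appended to row 1. P = [[1, 4], [2]], Q = [[1, 3], [2]].
Insert 3: 3 bumps 4 from row 1; 4 appends to row 2. P = [[1, 3], [2, 4]], Q = [[1, 3], [2, 4]].

So P = [[1, 3], [2, 4]], Q = [[1, 3], [2, 4]].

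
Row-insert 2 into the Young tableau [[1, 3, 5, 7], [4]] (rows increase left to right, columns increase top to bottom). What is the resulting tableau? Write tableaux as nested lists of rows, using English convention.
[[1, 2, 5, 7], [3], [4]]

In row 1, 2 replaces 3 (the leftmost entry greater than 2); 3 is bumped to row 2. In row 2, 3 replaces 4 (the leftmost entry greater than 3); 4 is bumped to row 3. 4 starts a new row 3. The new tableau is [[1, 2, 5, 7], [3], [4]].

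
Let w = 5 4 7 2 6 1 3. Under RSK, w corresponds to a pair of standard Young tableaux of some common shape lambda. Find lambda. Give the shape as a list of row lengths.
Row-insert each entry into an empty tableau.

After inserting 5: P = [[5]].
After inserting 4: P = [[4], [5]].
After inserting 7: P = [[4, 7], [5]].
After inserting 2: P = [[2, 7], [4], [5]].
After inserting 6: P = [[2, 6], [4, 7], [5]].
After inserting 1: P = [[1, 6], [2, 7], [4], [5]].
After inserting 3: P = [[1, 3], [2, 6], [4, 7], [5]].

The final insertion tableau P = [[1, 3], [2, 6], [4, 7], [5]] has shape [2, 2, 2, 1].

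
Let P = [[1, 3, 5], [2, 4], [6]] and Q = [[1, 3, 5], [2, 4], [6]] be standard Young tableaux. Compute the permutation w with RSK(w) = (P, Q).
Reverse the RSK construction: for i from n down to 1, find the cell of Q containing i, remove the entry at that cell from P, and reverse-bump it up through P; the value ejected from row 1 is w(i).

Step i=6: Q has 6 at row 3, column 1; remove 6 from row 3 of P and reverse-bump: 6 enters row 2 and ejects 4; 4 enters row 1 and ejects 3. So w(6) = 3. P is now [[1, 4, 5], [2, 6]].
Step i=5: Q has 5 at row 1, column 3; remove that cell from P, ejecting 5. So w(5) = 5. P is now [[1, 4], [2, 6]].
Step i=4: Q has 4 at row 2, column 2; remove 6 from row 2 of P and reverse-bump: 6 enters row 1 and ejects 4. So w(4) = 4. P is now [[1, 6], [2]].
Step i=3: Q has 3 at row 1, column 2; remove that cell from P, ejecting 6. So w(3) = 6. P is now [[1], [2]].
Step i=2: Q has 2 at row 2, column 1; remove 2 from row 2 of P and reverse-bump: 2 enters row 1 and ejects 1. So w(2) = 1. P is now [[2]].
Step i=1: Q has 1 at row 1, column 1; remove that cell from P, ejecting 2. So w(1) = 2. P is now [].

So w = 2 1 6 4 5 3.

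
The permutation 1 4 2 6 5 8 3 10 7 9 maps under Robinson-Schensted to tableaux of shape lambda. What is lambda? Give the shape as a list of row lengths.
[5, 4, 1]

RSK row insertion gives P = [[1, 2, 3, 7, 9], [4, 5, 8, 10], [6]], which has shape [5, 4, 1].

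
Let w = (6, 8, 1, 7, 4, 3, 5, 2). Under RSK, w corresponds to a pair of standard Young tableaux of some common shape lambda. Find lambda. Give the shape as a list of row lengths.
Row-insert each entry into an empty tableau.

After inserting 6: P = [[6]].
After inserting 8: P = [[6, 8]].
After inserting 1: P = [[1, 8], [6]].
After inserting 7: P = [[1, 7], [6, 8]].
After inserting 4: P = [[1, 4], [6, 7], [8]].
After inserting 3: P = [[1, 3], [4, 7], [6], [8]].
After inserting 5: P = [[1, 3, 5], [4, 7], [6], [8]].
After inserting 2: P = [[1, 2, 5], [3, 7], [4], [6], [8]].

The final insertion tableau P = [[1, 2, 5], [3, 7], [4], [6], [8]] has shape [3, 2, 1, 1, 1].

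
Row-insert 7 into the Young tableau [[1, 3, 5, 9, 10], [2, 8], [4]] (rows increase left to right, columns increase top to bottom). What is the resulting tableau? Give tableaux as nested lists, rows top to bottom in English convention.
[[1, 3, 5, 7, 10], [2, 8, 9], [4]]

In row 1, 7 replaces 9 (the leftmost entry greater than 7); 9 is bumped to row 2. 9 is appended to row 2. The new tableau is [[1, 3, 5, 7, 10], [2, 8, 9], [4]].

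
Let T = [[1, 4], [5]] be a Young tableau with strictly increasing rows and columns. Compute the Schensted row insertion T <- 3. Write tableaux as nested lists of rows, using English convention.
In row 1, 3 replaces 4 (the leftmost entry greater than 3); 4 is bumped to row 2. In row 2, 4 replaces 5 (the leftmost entry greater than 4); 5 is bumped to row 3. 5 starts a new row 3. The new tableau is [[1, 3], [4], [5]].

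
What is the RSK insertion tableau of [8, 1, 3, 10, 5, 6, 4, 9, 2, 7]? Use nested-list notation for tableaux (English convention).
Insert 8: appended to row 1. P = [[8]].
Insert 1: 1 bumps 8 from row 1; 8 starts row 2. P = [[1], [8]].
Insert 3: appended to row 1. P = [[1, 3], [8]].
Insert 10: appended to row 1. P = [[1, 3, 10], [8]].
Insert 5: 5 bumps 10 from row 1; 10 appends to row 2. P = [[1, 3, 5], [8, 10]].
Insert 6: appended to row 1. P = [[1, 3, 5, 6], [8, 10]].
Insert 4: 4 bumps 5 from row 1; 5 bumps 8 from row 2; 8 starts row 3. P = [[1, 3, 4, 6], [5, 10], [8]].
Insert 9: appended to row 1. P = [[1, 3, 4, 6, 9], [5, 10], [8]].
Insert 2: 2 bumps 3 from row 1; 3 bumps 5 from row 2; 5 bumps 8 from row 3; 8 starts row 4. P = [[1, 2, 4, 6, 9], [3, 10], [5], [8]].
Insert 7: 7 bumps 9 from row 1; 9 bumps 10 from row 2; 10 appends to row 3. P = [[1, 2, 4, 6, 7], [3, 9], [5, 10], [8]].

So P = [[1, 2, 4, 6, 7], [3, 9], [5, 10], [8]].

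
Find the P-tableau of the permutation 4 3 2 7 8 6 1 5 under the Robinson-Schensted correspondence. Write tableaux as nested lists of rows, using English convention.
Insert 4: appended to row 1. P = [[4]].
Insert 3: 3 bumps 4 from row 1; 4 starts row 2. P = [[3], [4]].
Insert 2: 2 bumps 3 from row 1; 3 bumps 4 from row 2; 4 starts row 3. P = [[2], [3], [4]].
Insert 7: appended to row 1. P = [[2, 7], [3], [4]].
Insert 8: appended to row 1. P = [[2, 7, 8], [3], [4]].
Insert 6: 6 bumps 7 from row 1; 7 appends to row 2. P = [[2, 6, 8], [3, 7], [4]].
Insert 1: 1 bumps 2 from row 1; 2 bumps 3 from row 2; 3 bumps 4 from row 3; 4 starts row 4. P = [[1, 6, 8], [2, 7], [3], [4]].
Insert 5: 5 bumps 6 from row 1; 6 bumps 7 from row 2; 7 appends to row 3. P = [[1, 5, 8], [2, 6], [3, 7], [4]].

So P = [[1, 5, 8], [2, 6], [3, 7], [4]].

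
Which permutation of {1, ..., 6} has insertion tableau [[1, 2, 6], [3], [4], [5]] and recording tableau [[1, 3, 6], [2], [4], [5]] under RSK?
Reverse the RSK construction: for i from n down to 1, find the cell of Q containing i, remove the entry at that cell from P, and reverse-bump it up through P; the value ejected from row 1 is w(i).

Step i=6: Q has 6 at row 1, column 3; remove that cell from P, ejecting 6. So w(6) = 6. P is now [[1, 2], [3], [4], [5]].
Step i=5: Q has 5 at row 4, column 1; remove 5 from row 4 of P and reverse-bump: 5 enters row 3 and ejects 4; 4 enters row 2 and ejects 3; 3 enters row 1 and ejects 2. So w(5) = 2. P is now [[1, 3], [4], [5]].
Step i=4: Q has 4 at row 3, column 1; remove 5 from row 3 of P and reverse-bump: 5 enters row 2 and ejects 4; 4 enters row 1 and ejects 3. So w(4) = 3. P is now [[1, 4], [5]].
Step i=3: Q has 3 at row 1, column 2; remove that cell from P, ejecting 4. So w(3) = 4. P is now [[1], [5]].
Step i=2: Q has 2 at row 2, column 1; remove 5 from row 2 of P and reverse-bump: 5 enters row 1 and ejects 1. So w(2) = 1. P is now [[5]].
Step i=1: Q has 1 at row 1, column 1; remove that cell from P, ejecting 5. So w(1) = 5. P is now [].

So w = 5 1 4 3 2 6.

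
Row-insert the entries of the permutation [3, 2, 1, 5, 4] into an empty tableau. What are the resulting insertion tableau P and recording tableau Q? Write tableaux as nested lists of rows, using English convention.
P = [[1, 4], [2, 5], [3]], Q = [[1, 4], [2, 5], [3]]

Insert each entry of the permutation into P by Schensted row insertion, recording in Q the position of each new cell.

Insert 3: appended to row 1. P = [[3]], Q = [[1]].
Insert 2: 2 bumps 3 from row 1; 3 starts row 2. P = [[2], [3]], Q = [[1], [2]].
Insert 1: 1 bumps 2 from row 1; 2 bumps 3 from row 2; 3 starts row 3. P = [[1], [2], [3]], Q = [[1], [2], [3]].
Insert 5: appended to row 1. P = [[1, 5], [2], [3]], Q = [[1, 4], [2], [3]].
Insert 4: 4 bumps 5 from row 1; 5 appends to row 2. P = [[1, 4], [2, 5], [3]], Q = [[1, 4], [2, 5], [3]].

So P = [[1, 4], [2, 5], [3]], Q = [[1, 4], [2, 5], [3]].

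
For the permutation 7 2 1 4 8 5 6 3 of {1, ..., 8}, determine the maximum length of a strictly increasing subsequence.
4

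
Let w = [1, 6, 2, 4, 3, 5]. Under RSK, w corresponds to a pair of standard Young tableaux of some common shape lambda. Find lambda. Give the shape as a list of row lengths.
[4, 1, 1]

RSK row insertion gives P = [[1, 2, 3, 5], [4], [6]], which has shape [4, 1, 1].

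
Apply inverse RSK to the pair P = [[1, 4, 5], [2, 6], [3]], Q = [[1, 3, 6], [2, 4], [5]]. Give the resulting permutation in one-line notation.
3 2 6 4 1 5

Reverse the RSK construction: for i from n down to 1, find the cell of Q containing i, remove the entry at that cell from P, and reverse-bump it up through P; the value ejected from row 1 is w(i).

Step i=6: Q has 6 at row 1, column 3; remove that cell from P, ejecting 5. So w(6) = 5. P is now [[1, 4], [2, 6], [3]].
Step i=5: Q has 5 at row 3, column 1; remove 3 from row 3 of P and reverse-bump: 3 enters row 2 and ejects 2; 2 enters row 1 and ejects 1. So w(5) = 1. P is now [[2, 4], [3, 6]].
Step i=4: Q has 4 at row 2, column 2; remove 6 from row 2 of P and reverse-bump: 6 enters row 1 and ejects 4. So w(4) = 4. P is now [[2, 6], [3]].
Step i=3: Q has 3 at row 1, column 2; remove that cell from P, ejecting 6. So w(3) = 6. P is now [[2], [3]].
Step i=2: Q has 2 at row 2, column 1; remove 3 from row 2 of P and reverse-bump: 3 enters row 1 and ejects 2. So w(2) = 2. P is now [[3]].
Step i=1: Q has 1 at row 1, column 1; remove that cell from P, ejecting 3. So w(1) = 3. P is now [].

So w = 3 2 6 4 1 5.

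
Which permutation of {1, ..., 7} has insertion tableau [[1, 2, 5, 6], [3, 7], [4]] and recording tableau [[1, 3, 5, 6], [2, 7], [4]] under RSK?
Reverse the RSK construction: for i from n down to 1, find the cell of Q containing i, remove the entry at that cell from P, and reverse-bump it up through P; the value ejected from row 1 is w(i).

Step i=7: Q has 7 at row 2, column 2; remove 7 from row 2 of P and reverse-bump: 7 enters row 1 and ejects 6. So w(7) = 6. P is now [[1, 2, 5, 7], [3], [4]].
Step i=6: Q has 6 at row 1, column 4; remove that cell from P, ejecting 7. So w(6) = 7. P is now [[1, 2, 5], [3], [4]].
Step i=5: Q has 5 at row 1, column 3; remove that cell from P, ejecting 5. So w(5) = 5. P is now [[1, 2], [3], [4]].
Step i=4: Q has 4 at row 3, column 1; remove 4 from row 3 of P and reverse-bump: 4 enters row 2 and ejects 3; 3 enters row 1 and ejects 2. So w(4) = 2. P is now [[1, 3], [4]].
Step i=3: Q has 3 at row 1, column 2; remove that cell from P, ejecting 3. So w(3) = 3. P is now [[1], [4]].
Step i=2: Q has 2 at row 2, column 1; remove 4 from row 2 of P and reverse-bump: 4 enters row 1 and ejects 1. So w(2) = 1. P is now [[4]].
Step i=1: Q has 1 at row 1, column 1; remove that cell from P, ejecting 4. So w(1) = 4. P is now [].

So w = 4 1 3 2 5 7 6.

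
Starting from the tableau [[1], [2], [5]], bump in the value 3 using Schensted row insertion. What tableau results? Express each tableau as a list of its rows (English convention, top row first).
[[1, 3], [2], [5]]

3 is larger than every entry of row 1, so it is appended to row 1. The new tableau is [[1, 3], [2], [5]].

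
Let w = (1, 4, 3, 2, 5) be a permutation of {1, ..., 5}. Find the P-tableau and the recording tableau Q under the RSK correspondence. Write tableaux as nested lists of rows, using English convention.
P = [[1, 2, 5], [3], [4]], Q = [[1, 2, 5], [3], [4]]

Insert each entry of the permutation into P by Schensted row insertion, recording in Q the position of each new cell.

After inserting 1: P = [[1]].
After inserting 4: P = [[1, 4]].
After inserting 3: P = [[1, 3], [4]].
After inserting 2: P = [[1, 2], [3], [4]].
After inserting 5: P = [[1, 2, 5], [3], [4]].

So P = [[1, 2, 5], [3], [4]], Q = [[1, 2, 5], [3], [4]].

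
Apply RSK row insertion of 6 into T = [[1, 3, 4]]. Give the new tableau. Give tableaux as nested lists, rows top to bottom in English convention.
6 is larger than every entry of row 1, so it is appended to row 1. The new tableau is [[1, 3, 4, 6]].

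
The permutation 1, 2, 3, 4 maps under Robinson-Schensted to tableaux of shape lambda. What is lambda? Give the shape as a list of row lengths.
[4]

Row-insert each entry into an empty tableau.

After inserting 1: P = [[1]].
After inserting 2: P = [[1, 2]].
After inserting 3: P = [[1, 2, 3]].
After inserting 4: P = [[1, 2, 3, 4]].

The final insertion tableau P = [[1, 2, 3, 4]] has shape [4].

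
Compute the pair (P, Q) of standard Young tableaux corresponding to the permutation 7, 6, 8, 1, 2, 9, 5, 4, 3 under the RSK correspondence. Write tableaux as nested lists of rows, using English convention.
P = [[1, 2, 3], [4, 8, 9], [5], [6], [7]], Q = [[1, 3, 6], [2, 5, 7], [4], [8], [9]]

Insert each entry of the permutation into P by Schensted row insertion, recording in Q the position of each new cell.

Insert 7: appended to row 1. P = [[7]].
Insert 6: 6 bumps 7 from row 1; 7 starts row 2. P = [[6], [7]].
Insert 8: appended to row 1. P = [[6, 8], [7]].
Insert 1: 1 bumps 6 from row 1; 6 bumps 7 from row 2; 7 starts row 3. P = [[1, 8], [6], [7]].
Insert 2: 2 bumps 8 from row 1; 8 appends to row 2. P = [[1, 2], [6, 8], [7]].
Insert 9: appended to row 1. P = [[1, 2, 9], [6, 8], [7]].
Insert 5: 5 bumps 9 from row 1; 9 appends to row 2. P = [[1, 2, 5], [6, 8, 9], [7]].
Insert 4: 4 bumps 5 from row 1; 5 bumps 6 from row 2; 6 bumps 7 from row 3; 7 starts row 4. P = [[1, 2, 4], [5, 8, 9], [6], [7]].
Insert 3: 3 bumps 4 from row 1; 4 bumps 5 from row 2; 5 bumps 6 from row 3; 6 bumps 7 from row 4; 7 starts row 5. P = [[1, 2, 3], [4, 8, 9], [5], [6], [7]].

So P = [[1, 2, 3], [4, 8, 9], [5], [6], [7]], Q = [[1, 3, 6], [2, 5, 7], [4], [8], [9]].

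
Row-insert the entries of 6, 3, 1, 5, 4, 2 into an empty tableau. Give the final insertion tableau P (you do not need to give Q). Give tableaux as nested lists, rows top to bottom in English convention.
Insert 6: appended to row 1. P = [[6]].
Insert 3: 3 bumps 6 from row 1; 6 starts row 2. P = [[3], [6]].
Insert 1: 1 bumps 3 from row 1; 3 bumps 6 from row 2; 6 starts row 3. P = [[1], [3], [6]].
Insert 5: appended to row 1. P = [[1, 5], [3], [6]].
Insert 4: 4 bumps 5 from row 1; 5 appends to row 2. P = [[1, 4], [3, 5], [6]].
Insert 2: 2 bumps 4 from row 1; 4 bumps 5 from row 2; 5 bumps 6 from row 3; 6 starts row 4. P = [[1, 2], [3, 4], [5], [6]].

So P = [[1, 2], [3, 4], [5], [6]].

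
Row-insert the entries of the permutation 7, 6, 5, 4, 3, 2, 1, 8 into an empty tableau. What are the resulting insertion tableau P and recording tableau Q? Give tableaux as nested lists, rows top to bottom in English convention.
P = [[1, 8], [2], [3], [4], [5], [6], [7]], Q = [[1, 8], [2], [3], [4], [5], [6], [7]]

Insert each entry of the permutation into P by Schensted row insertion, recording in Q the position of each new cell.

Insert 7: appended to row 1. P = [[7]].
Insert 6: 6 bumps 7 from row 1; 7 starts row 2. P = [[6], [7]].
Insert 5: 5 bumps 6 from row 1; 6 bumps 7 from row 2; 7 starts row 3. P = [[5], [6], [7]].
Insert 4: 4 bumps 5 from row 1; 5 bumps 6 from row 2; 6 bumps 7 from row 3; 7 starts row 4. P = [[4], [5], [6], [7]].
Insert 3: 3 bumps 4 from row 1; 4 bumps 5 from row 2; 5 bumps 6 from row 3; 6 bumps 7 from row 4; 7 starts row 5. P = [[3], [4], [5], [6], [7]].
Insert 2: 2 bumps 3 from row 1; 3 bumps 4 from row 2; 4 bumps 5 from row 3; 5 bumps 6 from row 4; 6 bumps 7 from row 5; 7 starts row 6. P = [[2], [3], [4], [5], [6], [7]].
Insert 1: 1 bumps 2 from row 1; 2 bumps 3 from row 2; 3 bumps 4 from row 3; 4 bumps 5 from row 4; 5 bumps 6 from row 5; 6 bumps 7 from row 6; 7 starts row 7. P = [[1], [2], [3], [4], [5], [6], [7]].
Insert 8: appended to row 1. P = [[1, 8], [2], [3], [4], [5], [6], [7]].

So P = [[1, 8], [2], [3], [4], [5], [6], [7]], Q = [[1, 8], [2], [3], [4], [5], [6], [7]].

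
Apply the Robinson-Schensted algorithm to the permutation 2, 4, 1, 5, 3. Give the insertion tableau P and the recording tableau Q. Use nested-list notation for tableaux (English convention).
P = [[1, 3, 5], [2, 4]], Q = [[1, 2, 4], [3, 5]]

Insert each entry of the permutation into P by Schensted row insertion, recording in Q the position of each new cell.

Insert 2: appended to row 1. P = [[2]].
Insert 4: appended to row 1. P = [[2, 4]].
Insert 1: 1 bumps 2 from row 1; 2 starts row 2. P = [[1, 4], [2]].
Insert 5: appended to row 1. P = [[1, 4, 5], [2]].
Insert 3: 3 bumps 4 from row 1; 4 appends to row 2. P = [[1, 3, 5], [2, 4]].

So P = [[1, 3, 5], [2, 4]], Q = [[1, 2, 4], [3, 5]].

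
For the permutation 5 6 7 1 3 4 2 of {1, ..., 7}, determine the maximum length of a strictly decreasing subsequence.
3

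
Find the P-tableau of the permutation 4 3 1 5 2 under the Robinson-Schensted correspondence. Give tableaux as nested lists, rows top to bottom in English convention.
P = [[1, 2], [3, 5], [4]]

Insert 4: appended to row 1. P = [[4]].
Insert 3: 3 bumps 4 from row 1; 4 starts row 2. P = [[3], [4]].
Insert 1: 1 bumps 3 from row 1; 3 bumps 4 from row 2; 4 starts row 3. P = [[1], [3], [4]].
Insert 5: appended to row 1. P = [[1, 5], [3], [4]].
Insert 2: 2 bumps 5 from row 1; 5 appends to row 2. P = [[1, 2], [3, 5], [4]].

So P = [[1, 2], [3, 5], [4]].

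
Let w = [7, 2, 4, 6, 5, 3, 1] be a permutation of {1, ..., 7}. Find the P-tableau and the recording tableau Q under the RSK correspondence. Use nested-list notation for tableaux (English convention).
P = [[1, 3, 5], [2], [4], [6], [7]], Q = [[1, 3, 4], [2], [5], [6], [7]]

Insert each entry of the permutation into P by Schensted row insertion, recording in Q the position of each new cell.

Insert 7: appended to row 1. P = [[7]].
Insert 2: 2 bumps 7 from row 1; 7 starts row 2. P = [[2], [7]].
Insert 4: appended to row 1. P = [[2, 4], [7]].
Insert 6: appended to row 1. P = [[2, 4, 6], [7]].
Insert 5: 5 bumps 6 from row 1; 6 bumps 7 from row 2; 7 starts row 3. P = [[2, 4, 5], [6], [7]].
Insert 3: 3 bumps 4 from row 1; 4 bumps 6 from row 2; 6 bumps 7 from row 3; 7 starts row 4. P = [[2, 3, 5], [4], [6], [7]].
Insert 1: 1 bumps 2 from row 1; 2 bumps 4 from row 2; 4 bumps 6 from row 3; 6 bumps 7 from row 4; 7 starts row 5. P = [[1, 3, 5], [2], [4], [6], [7]].

So P = [[1, 3, 5], [2], [4], [6], [7]], Q = [[1, 3, 4], [2], [5], [6], [7]].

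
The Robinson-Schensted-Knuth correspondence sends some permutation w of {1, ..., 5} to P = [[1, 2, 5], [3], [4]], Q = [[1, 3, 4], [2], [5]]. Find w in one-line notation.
4 1 3 5 2

Reverse the RSK construction: for i from n down to 1, find the cell of Q containing i, remove the entry at that cell from P, and reverse-bump it up through P; the value ejected from row 1 is w(i).

Step i=5: Q has 5 at row 3, column 1; remove 4 from row 3 of P and reverse-bump: 4 enters row 2 and ejects 3; 3 enters row 1 and ejects 2. So w(5) = 2. P is now [[1, 3, 5], [4]].
Step i=4: Q has 4 at row 1, column 3; remove that cell from P, ejecting 5. So w(4) = 5. P is now [[1, 3], [4]].
Step i=3: Q has 3 at row 1, column 2; remove that cell from P, ejecting 3. So w(3) = 3. P is now [[1], [4]].
Step i=2: Q has 2 at row 2, column 1; remove 4 from row 2 of P and reverse-bump: 4 enters row 1 and ejects 1. So w(2) = 1. P is now [[4]].
Step i=1: Q has 1 at row 1, column 1; remove that cell from P, ejecting 4. So w(1) = 4. P is now [].

So w = 4 1 3 5 2.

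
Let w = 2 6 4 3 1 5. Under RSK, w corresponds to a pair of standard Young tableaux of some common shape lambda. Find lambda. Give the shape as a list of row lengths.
Row-insert each entry into an empty tableau.

After inserting 2: P = [[2]].
After inserting 6: P = [[2, 6]].
After inserting 4: P = [[2, 4], [6]].
After inserting 3: P = [[2, 3], [4], [6]].
After inserting 1: P = [[1, 3], [2], [4], [6]].
After inserting 5: P = [[1, 3, 5], [2], [4], [6]].

The final insertion tableau P = [[1, 3, 5], [2], [4], [6]] has shape [3, 1, 1, 1].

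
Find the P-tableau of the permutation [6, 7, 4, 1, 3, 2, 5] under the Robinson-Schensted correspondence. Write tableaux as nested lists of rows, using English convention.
P = [[1, 2, 5], [3, 7], [4], [6]]

Insert 6: appended to row 1. P = [[6]].
Insert 7: appended to row 1. P = [[6, 7]].
Insert 4: 4 bumps 6 from row 1; 6 starts row 2. P = [[4, 7], [6]].
Insert 1: 1 bumps 4 from row 1; 4 bumps 6 from row 2; 6 starts row 3. P = [[1, 7], [4], [6]].
Insert 3: 3 bumps 7 from row 1; 7 appends to row 2. P = [[1, 3], [4, 7], [6]].
Insert 2: 2 bumps 3 from row 1; 3 bumps 4 from row 2; 4 bumps 6 from row 3; 6 starts row 4. P = [[1, 2], [3, 7], [4], [6]].
Insert 5: appended to row 1. P = [[1, 2, 5], [3, 7], [4], [6]].

So P = [[1, 2, 5], [3, 7], [4], [6]].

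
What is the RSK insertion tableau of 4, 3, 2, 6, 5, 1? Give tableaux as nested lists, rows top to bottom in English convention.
Insert 4: appended to row 1. P = [[4]].
Insert 3: 3 bumps 4 from row 1; 4 starts row 2. P = [[3], [4]].
Insert 2: 2 bumps 3 from row 1; 3 bumps 4 from row 2; 4 starts row 3. P = [[2], [3], [4]].
Insert 6: appended to row 1. P = [[2, 6], [3], [4]].
Insert 5: 5 bumps 6 from row 1; 6 appends to row 2. P = [[2, 5], [3, 6], [4]].
Insert 1: 1 bumps 2 from row 1; 2 bumps 3 from row 2; 3 bumps 4 from row 3; 4 starts row 4. P = [[1, 5], [2, 6], [3], [4]].

So P = [[1, 5], [2, 6], [3], [4]].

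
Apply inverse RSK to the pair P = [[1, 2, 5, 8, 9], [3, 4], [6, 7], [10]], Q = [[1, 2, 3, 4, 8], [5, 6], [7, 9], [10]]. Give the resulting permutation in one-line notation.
Reverse the RSK construction: for i from n down to 1, find the cell of Q containing i, remove the entry at that cell from P, and reverse-bump it up through P; the value ejected from row 1 is w(i).

Step i=10: Q has 10 at row 4, column 1; remove 10 from row 4 of P and reverse-bump: 10 enters row 3 and ejects 7; 7 enters row 2 and ejects 4; 4 enters row 1 and ejects 2. So w(10) = 2. P is now [[1, 4, 5, 8, 9], [3, 7], [6, 10]].
Step i=9: Q has 9 at row 3, column 2; remove 10 from row 3 of P and reverse-bump: 10 enters row 2 and ejects 7; 7 enters row 1 and ejects 5. So w(9) = 5. P is now [[1, 4, 7, 8, 9], [3, 10], [6]].
Step i=8: Q has 8 at row 1, column 5; remove that cell from P, ejecting 9. So w(8) = 9. P is now [[1, 4, 7, 8], [3, 10], [6]].
Step i=7: Q has 7 at row 3, column 1; remove 6 from row 3 of P and reverse-bump: 6 enters row 2 and ejects 3; 3 enters row 1 and ejects 1. So w(7) = 1. P is now [[3, 4, 7, 8], [6, 10]].
Step i=6: Q has 6 at row 2, column 2; remove 10 from row 2 of P and reverse-bump: 10 enters row 1 and ejects 8. So w(6) = 8. P is now [[3, 4, 7, 10], [6]].
Step i=5: Q has 5 at row 2, column 1; remove 6 from row 2 of P and reverse-bump: 6 enters row 1 and ejects 4. So w(5) = 4. P is now [[3, 6, 7, 10]].
Step i=4: Q has 4 at row 1, column 4; remove that cell from P, ejecting 10. So w(4) = 10. P is now [[3, 6, 7]].
Step i=3: Q has 3 at row 1, column 3; remove that cell from P, ejecting 7. So w(3) = 7. P is now [[3, 6]].
Step i=2: Q has 2 at row 1, column 2; remove that cell from P, ejecting 6. So w(2) = 6. P is now [[3]].
Step i=1: Q has 1 at row 1, column 1; remove that cell from P, ejecting 3. So w(1) = 3. P is now [].

So w = 3 6 7 10 4 8 1 9 5 2.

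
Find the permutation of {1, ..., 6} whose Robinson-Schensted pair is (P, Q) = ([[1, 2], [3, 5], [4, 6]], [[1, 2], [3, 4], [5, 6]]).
Reverse the RSK construction: for i from n down to 1, find the cell of Q containing i, remove the entry at that cell from P, and reverse-bump it up through P; the value ejected from row 1 is w(i).

Step i=6: Q has 6 at row 3, column 2; remove 6 from row 3 of P and reverse-bump: 6 enters row 2 and ejects 5; 5 enters row 1 and ejects 2. So w(6) = 2. P is now [[1, 5], [3, 6], [4]].
Step i=5: Q has 5 at row 3, column 1; remove 4 from row 3 of P and reverse-bump: 4 enters row 2 and ejects 3; 3 enters row 1 and ejects 1. So w(5) = 1. P is now [[3, 5], [4, 6]].
Step i=4: Q has 4 at row 2, column 2; remove 6 from row 2 of P and reverse-bump: 6 enters row 1 and ejects 5. So w(4) = 5. P is now [[3, 6], [4]].
Step i=3: Q has 3 at row 2, column 1; remove 4 from row 2 of P and reverse-bump: 4 enters row 1 and ejects 3. So w(3) = 3. P is now [[4, 6]].
Step i=2: Q has 2 at row 1, column 2; remove that cell from P, ejecting 6. So w(2) = 6. P is now [[4]].
Step i=1: Q has 1 at row 1, column 1; remove that cell from P, ejecting 4. So w(1) = 4. P is now [].

So w = 4 6 3 5 1 2.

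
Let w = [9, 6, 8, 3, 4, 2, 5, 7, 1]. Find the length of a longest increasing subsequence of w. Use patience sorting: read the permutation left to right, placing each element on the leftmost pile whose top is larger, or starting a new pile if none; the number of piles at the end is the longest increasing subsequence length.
9: new pile. tops = [9]
6: onto pile 1 (replacing 9). tops = [6]
8: new pile. tops = [6, 8]
3: onto pile 1 (replacing 6). tops = [3, 8]
4: onto pile 2 (replacing 8). tops = [3, 4]
2: onto pile 1 (replacing 3). tops = [2, 4]
5: new pile. tops = [2, 4, 5]
7: new pile. tops = [2, 4, 5, 7]
1: onto pile 1 (replacing 2). tops = [1, 4, 5, 7]

4 piles, so the longest increasing subsequence has length 4.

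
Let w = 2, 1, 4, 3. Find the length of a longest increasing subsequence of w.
2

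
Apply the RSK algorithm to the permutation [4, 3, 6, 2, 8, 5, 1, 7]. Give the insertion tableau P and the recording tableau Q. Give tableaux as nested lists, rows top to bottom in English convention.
Insert each entry of the permutation into P by Schensted row insertion, recording in Q the position of each new cell.

Insert 4: appended to row 1. P = [[4]], Q = [[1]].
Insert 3: 3 bumps 4 from row 1; 4 starts row 2. P = [[3], [4]], Q = [[1], [2]].
Insert 6: appended to row 1. P = [[3, 6], [4]], Q = [[1, 3], [2]].
Insert 2: 2 bumps 3 from row 1; 3 bumps 4 from row 2; 4 starts row 3. P = [[2, 6], [3], [4]], Q = [[1, 3], [2], [4]].
Insert 8: appended to row 1. P = [[2, 6, 8], [3], [4]], Q = [[1, 3, 5], [2], [4]].
Insert 5: 5 bumps 6 from row 1; 6 appends to row 2. P = [[2, 5, 8], [3, 6], [4]], Q = [[1, 3, 5], [2, 6], [4]].
Insert 1: 1 bumps 2 from row 1; 2 bumps 3 from row 2; 3 bumps 4 from row 3; 4 starts row 4. P = [[1, 5, 8], [2, 6], [3], [4]], Q = [[1, 3, 5], [2, 6], [4], [7]].
Insert 7: 7 bumps 8 from row 1; 8 appends to row 2. P = [[1, 5, 7], [2, 6, 8], [3], [4]], Q = [[1, 3, 5], [2, 6, 8], [4], [7]].

So P = [[1, 5, 7], [2, 6, 8], [3], [4]], Q = [[1, 3, 5], [2, 6, 8], [4], [7]].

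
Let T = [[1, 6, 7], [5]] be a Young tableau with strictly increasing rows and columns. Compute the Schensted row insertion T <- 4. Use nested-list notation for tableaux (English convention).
[[1, 4, 7], [5, 6]]

In row 1, 4 replaces 6 (the leftmost entry greater than 4); 6 is bumped to row 2. 6 is appended to row 2. The new tableau is [[1, 4, 7], [5, 6]].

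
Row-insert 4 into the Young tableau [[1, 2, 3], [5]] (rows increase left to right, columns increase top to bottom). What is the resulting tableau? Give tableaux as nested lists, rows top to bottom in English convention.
[[1, 2, 3, 4], [5]]

4 is larger than every entry of row 1, so it is appended to row 1. The new tableau is [[1, 2, 3, 4], [5]].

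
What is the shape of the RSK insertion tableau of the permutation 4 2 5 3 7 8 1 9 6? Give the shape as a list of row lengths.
Row-insert each entry into an empty tableau.

After inserting 4: P = [[4]].
After inserting 2: P = [[2], [4]].
After inserting 5: P = [[2, 5], [4]].
After inserting 3: P = [[2, 3], [4, 5]].
After inserting 7: P = [[2, 3, 7], [4, 5]].
After inserting 8: P = [[2, 3, 7, 8], [4, 5]].
After inserting 1: P = [[1, 3, 7, 8], [2, 5], [4]].
After inserting 9: P = [[1, 3, 7, 8, 9], [2, 5], [4]].
After inserting 6: P = [[1, 3, 6, 8, 9], [2, 5, 7], [4]].

The final insertion tableau P = [[1, 3, 6, 8, 9], [2, 5, 7], [4]] has shape [5, 3, 1].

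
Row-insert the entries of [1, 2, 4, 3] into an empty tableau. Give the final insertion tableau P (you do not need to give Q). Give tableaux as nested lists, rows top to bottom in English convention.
Insert 1: appended to row 1. P = [[1]].
Insert 2: appended to row 1. P = [[1, 2]].
Insert 4: appended to row 1. P = [[1, 2, 4]].
Insert 3: 3 bumps 4 from row 1; 4 starts row 2. P = [[1, 2, 3], [4]].

So P = [[1, 2, 3], [4]].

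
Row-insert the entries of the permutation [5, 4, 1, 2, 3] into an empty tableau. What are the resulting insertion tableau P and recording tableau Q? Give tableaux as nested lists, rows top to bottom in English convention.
P = [[1, 2, 3], [4], [5]], Q = [[1, 4, 5], [2], [3]]

Insert each entry of the permutation into P by Schensted row insertion, recording in Q the position of each new cell.

Insert 5: appended to row 1. P = [[5]].
Insert 4: 4 bumps 5 from row 1; 5 starts row 2. P = [[4], [5]].
Insert 1: 1 bumps 4 from row 1; 4 bumps 5 from row 2; 5 starts row 3. P = [[1], [4], [5]].
Insert 2: appended to row 1. P = [[1, 2], [4], [5]].
Insert 3: appended to row 1. P = [[1, 2, 3], [4], [5]].

So P = [[1, 2, 3], [4], [5]], Q = [[1, 4, 5], [2], [3]].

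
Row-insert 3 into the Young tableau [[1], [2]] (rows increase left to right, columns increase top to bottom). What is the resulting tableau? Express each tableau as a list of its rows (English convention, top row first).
[[1, 3], [2]]

3 is larger than every entry of row 1, so it is appended to row 1. The new tableau is [[1, 3], [2]].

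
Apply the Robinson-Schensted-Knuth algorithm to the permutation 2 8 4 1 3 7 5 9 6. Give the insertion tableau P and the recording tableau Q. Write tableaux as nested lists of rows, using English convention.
P = [[1, 3, 5, 6], [2, 4, 7, 9], [8]], Q = [[1, 2, 6, 8], [3, 5, 7, 9], [4]]

Insert each entry of the permutation into P by Schensted row insertion, recording in Q the position of each new cell.

Insert 2: appended to row 1. P = [[2]].
Insert 8: appended to row 1. P = [[2, 8]].
Insert 4: 4 bumps 8 from row 1; 8 starts row 2. P = [[2, 4], [8]].
Insert 1: 1 bumps 2 from row 1; 2 bumps 8 from row 2; 8 starts row 3. P = [[1, 4], [2], [8]].
Insert 3: 3 bumps 4 from row 1; 4 appends to row 2. P = [[1, 3], [2, 4], [8]].
Insert 7: appended to row 1. P = [[1, 3, 7], [2, 4], [8]].
Insert 5: 5 bumps 7 from row 1; 7 appends to row 2. P = [[1, 3, 5], [2, 4, 7], [8]].
Insert 9: appended to row 1. P = [[1, 3, 5, 9], [2, 4, 7], [8]].
Insert 6: 6 bumps 9 from row 1; 9 appends to row 2. P = [[1, 3, 5, 6], [2, 4, 7, 9], [8]].

So P = [[1, 3, 5, 6], [2, 4, 7, 9], [8]], Q = [[1, 2, 6, 8], [3, 5, 7, 9], [4]].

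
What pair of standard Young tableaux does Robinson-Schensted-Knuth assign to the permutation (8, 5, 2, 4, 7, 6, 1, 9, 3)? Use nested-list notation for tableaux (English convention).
P = [[1, 3, 6, 9], [2, 4], [5, 7], [8]], Q = [[1, 4, 5, 8], [2, 6], [3, 9], [7]]

Insert each entry of the permutation into P by Schensted row insertion, recording in Q the position of each new cell.

Insert 8: appended to row 1. P = [[8]].
Insert 5: 5 bumps 8 from row 1; 8 starts row 2. P = [[5], [8]].
Insert 2: 2 bumps 5 from row 1; 5 bumps 8 from row 2; 8 starts row 3. P = [[2], [5], [8]].
Insert 4: appended to row 1. P = [[2, 4], [5], [8]].
Insert 7: appended to row 1. P = [[2, 4, 7], [5], [8]].
Insert 6: 6 bumps 7 from row 1; 7 appends to row 2. P = [[2, 4, 6], [5, 7], [8]].
Insert 1: 1 bumps 2 from row 1; 2 bumps 5 from row 2; 5 bumps 8 from row 3; 8 starts row 4. P = [[1, 4, 6], [2, 7], [5], [8]].
Insert 9: appended to row 1. P = [[1, 4, 6, 9], [2, 7], [5], [8]].
Insert 3: 3 bumps 4 from row 1; 4 bumps 7 from row 2; 7 appends to row 3. P = [[1, 3, 6, 9], [2, 4], [5, 7], [8]].

So P = [[1, 3, 6, 9], [2, 4], [5, 7], [8]], Q = [[1, 4, 5, 8], [2, 6], [3, 9], [7]].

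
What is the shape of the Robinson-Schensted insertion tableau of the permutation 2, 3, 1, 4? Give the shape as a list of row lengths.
Row-insert each entry into an empty tableau.

After inserting 2: P = [[2]].
After inserting 3: P = [[2, 3]].
After inserting 1: P = [[1, 3], [2]].
After inserting 4: P = [[1, 3, 4], [2]].

The final insertion tableau P = [[1, 3, 4], [2]] has shape [3, 1].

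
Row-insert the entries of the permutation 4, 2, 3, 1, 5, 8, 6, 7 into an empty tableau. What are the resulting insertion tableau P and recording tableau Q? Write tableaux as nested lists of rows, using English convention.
Insert each entry of the permutation into P by Schensted row insertion, recording in Q the position of each new cell.

Insert 4: appended to row 1. P = [[4]].
Insert 2: 2 bumps 4 from row 1; 4 starts row 2. P = [[2], [4]].
Insert 3: appended to row 1. P = [[2, 3], [4]].
Insert 1: 1 bumps 2 from row 1; 2 bumps 4 from row 2; 4 starts row 3. P = [[1, 3], [2], [4]].
Insert 5: appended to row 1. P = [[1, 3, 5], [2], [4]].
Insert 8: appended to row 1. P = [[1, 3, 5, 8], [2], [4]].
Insert 6: 6 bumps 8 from row 1; 8 appends to row 2. P = [[1, 3, 5, 6], [2, 8], [4]].
Insert 7: appended to row 1. P = [[1, 3, 5, 6, 7], [2, 8], [4]].

So P = [[1, 3, 5, 6, 7], [2, 8], [4]], Q = [[1, 3, 5, 6, 8], [2, 7], [4]].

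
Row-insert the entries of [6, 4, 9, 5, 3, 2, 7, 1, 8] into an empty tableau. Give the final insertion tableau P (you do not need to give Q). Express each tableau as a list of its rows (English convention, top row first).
P = [[1, 5, 7, 8], [2, 9], [3], [4], [6]]

After inserting 6: P = [[6]].
After inserting 4: P = [[4], [6]].
After inserting 9: P = [[4, 9], [6]].
After inserting 5: P = [[4, 5], [6, 9]].
After inserting 3: P = [[3, 5], [4, 9], [6]].
After inserting 2: P = [[2, 5], [3, 9], [4], [6]].
After inserting 7: P = [[2, 5, 7], [3, 9], [4], [6]].
After inserting 1: P = [[1, 5, 7], [2, 9], [3], [4], [6]].
After inserting 8: P = [[1, 5, 7, 8], [2, 9], [3], [4], [6]].

So P = [[1, 5, 7, 8], [2, 9], [3], [4], [6]].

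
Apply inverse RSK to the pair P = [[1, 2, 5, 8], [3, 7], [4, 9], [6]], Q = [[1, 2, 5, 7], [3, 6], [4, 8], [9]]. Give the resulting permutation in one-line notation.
1 6 4 3 9 7 8 5 2

Reverse the RSK construction: for i from n down to 1, find the cell of Q containing i, remove the entry at that cell from P, and reverse-bump it up through P; the value ejected from row 1 is w(i).

Step i=9: Q has 9 at row 4, column 1; remove 6 from row 4 of P and reverse-bump: 6 enters row 3 and ejects 4; 4 enters row 2 and ejects 3; 3 enters row 1 and ejects 2. So w(9) = 2. P is now [[1, 3, 5, 8], [4, 7], [6, 9]].
Step i=8: Q has 8 at row 3, column 2; remove 9 from row 3 of P and reverse-bump: 9 enters row 2 and ejects 7; 7 enters row 1 and ejects 5. So w(8) = 5. P is now [[1, 3, 7, 8], [4, 9], [6]].
Step i=7: Q has 7 at row 1, column 4; remove that cell from P, ejecting 8. So w(7) = 8. P is now [[1, 3, 7], [4, 9], [6]].
Step i=6: Q has 6 at row 2, column 2; remove 9 from row 2 of P and reverse-bump: 9 enters row 1 and ejects 7. So w(6) = 7. P is now [[1, 3, 9], [4], [6]].
Step i=5: Q has 5 at row 1, column 3; remove that cell from P, ejecting 9. So w(5) = 9. P is now [[1, 3], [4], [6]].
Step i=4: Q has 4 at row 3, column 1; remove 6 from row 3 of P and reverse-bump: 6 enters row 2 and ejects 4; 4 enters row 1 and ejects 3. So w(4) = 3. P is now [[1, 4], [6]].
Step i=3: Q has 3 at row 2, column 1; remove 6 from row 2 of P and reverse-bump: 6 enters row 1 and ejects 4. So w(3) = 4. P is now [[1, 6]].
Step i=2: Q has 2 at row 1, column 2; remove that cell from P, ejecting 6. So w(2) = 6. P is now [[1]].
Step i=1: Q has 1 at row 1, column 1; remove that cell from P, ejecting 1. So w(1) = 1. P is now [].

So w = 1 6 4 3 9 7 8 5 2.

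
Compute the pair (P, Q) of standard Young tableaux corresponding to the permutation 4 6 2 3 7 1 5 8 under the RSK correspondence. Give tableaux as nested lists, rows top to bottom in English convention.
Insert each entry of the permutation into P by Schensted row insertion, recording in Q the position of each new cell.

After inserting 4: P = [[4]].
After inserting 6: P = [[4, 6]].
After inserting 2: P = [[2, 6], [4]].
After inserting 3: P = [[2, 3], [4, 6]].
After inserting 7: P = [[2, 3, 7], [4, 6]].
After inserting 1: P = [[1, 3, 7], [2, 6], [4]].
After inserting 5: P = [[1, 3, 5], [2, 6, 7], [4]].
After inserting 8: P = [[1, 3, 5, 8], [2, 6, 7], [4]].

So P = [[1, 3, 5, 8], [2, 6, 7], [4]], Q = [[1, 2, 5, 8], [3, 4, 7], [6]].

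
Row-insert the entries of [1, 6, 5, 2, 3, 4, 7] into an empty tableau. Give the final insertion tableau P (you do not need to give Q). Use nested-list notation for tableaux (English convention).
Insert 1: appended to row 1. P = [[1]].
Insert 6: appended to row 1. P = [[1, 6]].
Insert 5: 5 bumps 6 from row 1; 6 starts row 2. P = [[1, 5], [6]].
Insert 2: 2 bumps 5 from row 1; 5 bumps 6 from row 2; 6 starts row 3. P = [[1, 2], [5], [6]].
Insert 3: appended to row 1. P = [[1, 2, 3], [5], [6]].
Insert 4: appended to row 1. P = [[1, 2, 3, 4], [5], [6]].
Insert 7: appended to row 1. P = [[1, 2, 3, 4, 7], [5], [6]].

So P = [[1, 2, 3, 4, 7], [5], [6]].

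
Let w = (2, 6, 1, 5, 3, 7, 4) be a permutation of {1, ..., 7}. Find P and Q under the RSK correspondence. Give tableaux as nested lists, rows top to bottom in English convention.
P = [[1, 3, 4], [2, 5, 7], [6]], Q = [[1, 2, 6], [3, 4, 7], [5]]

Insert each entry of the permutation into P by Schensted row insertion, recording in Q the position of each new cell.

Insert 2: appended to row 1. P = [[2]], Q = [[1]].
Insert 6: appended to row 1. P = [[2, 6]], Q = [[1, 2]].
Insert 1: 1 bumps 2 from row 1; 2 starts row 2. P = [[1, 6], [2]], Q = [[1, 2], [3]].
Insert 5: 5 bumps 6 from row 1; 6 appends to row 2. P = [[1, 5], [2, 6]], Q = [[1, 2], [3, 4]].
Insert 3: 3 bumps 5 from row 1; 5 bumps 6 from row 2; 6 starts row 3. P = [[1, 3], [2, 5], [6]], Q = [[1, 2], [3, 4], [5]].
Insert 7: appended to row 1. P = [[1, 3, 7], [2, 5], [6]], Q = [[1, 2, 6], [3, 4], [5]].
Insert 4: 4 bumps 7 from row 1; 7 appends to row 2. P = [[1, 3, 4], [2, 5, 7], [6]], Q = [[1, 2, 6], [3, 4, 7], [5]].

So P = [[1, 3, 4], [2, 5, 7], [6]], Q = [[1, 2, 6], [3, 4, 7], [5]].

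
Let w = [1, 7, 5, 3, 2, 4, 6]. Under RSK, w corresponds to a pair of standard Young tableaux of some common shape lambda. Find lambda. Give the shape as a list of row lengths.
Row-insert each entry into an empty tableau.

After inserting 1: P = [[1]].
After inserting 7: P = [[1, 7]].
After inserting 5: P = [[1, 5], [7]].
After inserting 3: P = [[1, 3], [5], [7]].
After inserting 2: P = [[1, 2], [3], [5], [7]].
After inserting 4: P = [[1, 2, 4], [3], [5], [7]].
After inserting 6: P = [[1, 2, 4, 6], [3], [5], [7]].

The final insertion tableau P = [[1, 2, 4, 6], [3], [5], [7]] has shape [4, 1, 1, 1].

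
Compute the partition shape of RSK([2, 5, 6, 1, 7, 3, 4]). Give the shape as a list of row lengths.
[4, 3]

Row-insert each entry into an empty tableau.

After inserting 2: P = [[2]].
After inserting 5: P = [[2, 5]].
After inserting 6: P = [[2, 5, 6]].
After inserting 1: P = [[1, 5, 6], [2]].
After inserting 7: P = [[1, 5, 6, 7], [2]].
After inserting 3: P = [[1, 3, 6, 7], [2, 5]].
After inserting 4: P = [[1, 3, 4, 7], [2, 5, 6]].

The final insertion tableau P = [[1, 3, 4, 7], [2, 5, 6]] has shape [4, 3].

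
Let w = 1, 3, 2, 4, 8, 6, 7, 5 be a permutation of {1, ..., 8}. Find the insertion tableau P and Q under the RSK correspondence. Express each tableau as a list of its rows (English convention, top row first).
Insert each entry of the permutation into P by Schensted row insertion, recording in Q the position of each new cell.

Insert 1: appended to row 1. P = [[1]].
Insert 3: appended to row 1. P = [[1, 3]].
Insert 2: 2 bumps 3 from row 1; 3 starts row 2. P = [[1, 2], [3]].
Insert 4: appended to row 1. P = [[1, 2, 4], [3]].
Insert 8: appended to row 1. P = [[1, 2, 4, 8], [3]].
Insert 6: 6 bumps 8 from row 1; 8 appends to row 2. P = [[1, 2, 4, 6], [3, 8]].
Insert 7: appended to row 1. P = [[1, 2, 4, 6, 7], [3, 8]].
Insert 5: 5 bumps 6 from row 1; 6 bumps 8 from row 2; 8 starts row 3. P = [[1, 2, 4, 5, 7], [3, 6], [8]].

So P = [[1, 2, 4, 5, 7], [3, 6], [8]], Q = [[1, 2, 4, 5, 7], [3, 6], [8]].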